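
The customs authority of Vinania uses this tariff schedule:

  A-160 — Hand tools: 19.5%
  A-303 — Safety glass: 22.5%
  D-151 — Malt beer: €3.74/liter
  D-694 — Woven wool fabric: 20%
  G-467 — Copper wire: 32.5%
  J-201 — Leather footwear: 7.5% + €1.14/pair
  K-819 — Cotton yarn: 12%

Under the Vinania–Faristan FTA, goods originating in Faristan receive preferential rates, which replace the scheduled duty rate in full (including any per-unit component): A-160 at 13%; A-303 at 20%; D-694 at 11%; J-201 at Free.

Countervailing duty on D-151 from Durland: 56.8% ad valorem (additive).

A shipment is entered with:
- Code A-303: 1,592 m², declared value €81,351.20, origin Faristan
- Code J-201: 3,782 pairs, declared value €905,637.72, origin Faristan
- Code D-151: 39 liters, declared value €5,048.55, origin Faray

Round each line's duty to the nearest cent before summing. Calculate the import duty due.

€16,416.10

Line 1 (A-303, Faristan, 1,592 m², €81,351.20):
Base rate for A-303 is 22.5%.
Origin Faristan qualifies under the Vinania–Faristan agreement and A-303 is covered: preferential rate 20% applies instead.
Duty = €81,351.20 × 20% = €16,270.24.
Line 2 (J-201, Faristan, 3,782 pairs, €905,637.72):
Base rate for J-201 is 7.5% + €1.14/pair.
Origin Faristan qualifies under the Vinania–Faristan agreement and J-201 is covered: preferential rate Free applies instead.
Duty = €905,637.72 × 0% = €0.00.
Line 3 (D-151, Faray, 39 liters, €5,048.55):
Base rate for D-151 is €3.74/liter.
The additional-duty order on D-151 targets Durland, not Faray; it does not apply.
Duty = 39 × €3.74 = €145.86.
Total = €16,270.24 + €0.00 + €145.86 = €16,416.10.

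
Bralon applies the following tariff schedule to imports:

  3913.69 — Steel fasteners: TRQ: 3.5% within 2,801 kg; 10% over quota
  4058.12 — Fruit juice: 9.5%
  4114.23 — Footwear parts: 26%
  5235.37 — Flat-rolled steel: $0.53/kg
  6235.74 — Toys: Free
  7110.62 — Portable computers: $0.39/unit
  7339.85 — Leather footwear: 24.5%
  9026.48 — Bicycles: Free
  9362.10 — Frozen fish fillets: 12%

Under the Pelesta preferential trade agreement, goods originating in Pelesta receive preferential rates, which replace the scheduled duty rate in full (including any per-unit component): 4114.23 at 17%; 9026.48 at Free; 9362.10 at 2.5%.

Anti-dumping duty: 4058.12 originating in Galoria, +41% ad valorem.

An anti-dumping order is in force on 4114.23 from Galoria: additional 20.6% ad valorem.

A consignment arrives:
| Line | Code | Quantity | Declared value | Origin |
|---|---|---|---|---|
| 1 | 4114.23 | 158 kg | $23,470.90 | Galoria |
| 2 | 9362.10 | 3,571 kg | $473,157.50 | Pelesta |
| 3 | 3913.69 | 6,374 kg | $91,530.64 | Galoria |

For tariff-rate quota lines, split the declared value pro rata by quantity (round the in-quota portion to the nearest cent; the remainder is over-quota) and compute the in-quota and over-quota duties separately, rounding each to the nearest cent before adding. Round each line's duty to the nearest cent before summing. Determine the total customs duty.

$29,304.99

Line 1 (4114.23, Galoria, 158 kg, $23,470.90):
Base rate for 4114.23 is 26%.
4114.23 has an FTA preferential rate, but origin Galoria is not Pelesta; base rate stands.
Additional duty on 4114.23 from Galoria: +20.6%. Applied ad valorem rate: 26% + 20.6% = 46.6%.
Duty = $23,470.90 × 46.6% = $10,937.44.
Line 2 (9362.10, Pelesta, 3,571 kg, $473,157.50):
Base rate for 9362.10 is 12%.
Origin Pelesta qualifies under the Bralon–Pelesta agreement and 9362.10 is covered: preferential rate 2.5% applies instead.
Duty = $473,157.50 × 2.5% = $11,828.94.
Line 3 (3913.69, Galoria, 6,374 kg, $91,530.64):
Code 3913.69 is under a tariff-rate quota (threshold 2,801 kg). In-quota: 2,801 kg at 3.5%; over-quota: 3,573 kg at 10%.
Pro-rata value split: in-quota = $91,530.64 × 2,801/6,374 = $40,222.36; over-quota = $91,530.64 − $40,222.36 = $51,308.28.
In-quota duty = $40,222.36 × 3.5% = $1,407.78. Over-quota duty = $51,308.28 × 10% = $5,130.83.
Line duty = $1,407.78 + $5,130.83 = $6,538.61.
Total = $10,937.44 + $11,828.94 + $6,538.61 = $29,304.99.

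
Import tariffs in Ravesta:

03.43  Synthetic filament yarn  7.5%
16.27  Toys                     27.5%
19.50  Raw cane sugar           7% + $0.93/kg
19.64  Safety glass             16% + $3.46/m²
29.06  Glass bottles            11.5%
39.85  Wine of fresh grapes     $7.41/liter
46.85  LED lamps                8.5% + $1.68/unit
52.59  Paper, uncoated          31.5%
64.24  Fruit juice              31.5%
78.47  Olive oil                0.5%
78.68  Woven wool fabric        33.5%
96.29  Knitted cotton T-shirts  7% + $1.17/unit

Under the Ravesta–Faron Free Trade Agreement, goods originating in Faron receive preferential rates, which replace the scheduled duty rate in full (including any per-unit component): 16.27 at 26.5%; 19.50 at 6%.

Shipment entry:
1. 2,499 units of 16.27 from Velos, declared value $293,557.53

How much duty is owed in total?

Line 1 (16.27, Velos, 2,499 units, $293,557.53):
Base rate for 16.27 is 27.5%.
16.27 has an FTA preferential rate, but origin Velos is not Faron; base rate stands.
Duty = $293,557.53 × 27.5% = $80,728.32.

$80,728.32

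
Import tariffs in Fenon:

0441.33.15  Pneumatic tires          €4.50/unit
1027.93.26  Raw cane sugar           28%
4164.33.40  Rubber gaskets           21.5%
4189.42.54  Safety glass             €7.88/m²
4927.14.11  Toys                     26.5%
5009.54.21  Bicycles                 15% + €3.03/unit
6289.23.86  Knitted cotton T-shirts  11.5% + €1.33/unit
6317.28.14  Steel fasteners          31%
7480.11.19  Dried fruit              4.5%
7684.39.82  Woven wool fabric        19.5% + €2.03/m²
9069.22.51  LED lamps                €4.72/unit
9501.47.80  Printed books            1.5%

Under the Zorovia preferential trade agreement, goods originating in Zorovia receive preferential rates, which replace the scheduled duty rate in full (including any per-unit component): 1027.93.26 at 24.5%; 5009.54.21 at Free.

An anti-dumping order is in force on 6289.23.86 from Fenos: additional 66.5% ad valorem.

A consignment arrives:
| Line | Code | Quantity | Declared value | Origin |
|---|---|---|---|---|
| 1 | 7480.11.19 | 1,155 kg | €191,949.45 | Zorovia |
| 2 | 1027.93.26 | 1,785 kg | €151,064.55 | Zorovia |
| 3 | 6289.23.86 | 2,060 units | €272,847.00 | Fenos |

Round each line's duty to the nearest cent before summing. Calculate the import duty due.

€261,209.00

Line 1 (7480.11.19, Zorovia, 1,155 kg, €191,949.45):
Base rate for 7480.11.19 is 4.5%.
Origin Zorovia is the FTA partner but 7480.11.19 is not on the preference list; base rate stands.
Duty = €191,949.45 × 4.5% = €8,637.73.
Line 2 (1027.93.26, Zorovia, 1,785 kg, €151,064.55):
Base rate for 1027.93.26 is 28%.
Origin Zorovia qualifies under the Fenon–Zorovia agreement and 1027.93.26 is covered: preferential rate 24.5% applies instead.
Duty = €151,064.55 × 24.5% = €37,010.81.
Line 3 (6289.23.86, Fenos, 2,060 units, €272,847.00):
Base rate for 6289.23.86 is 11.5% + €1.33/unit.
Additional duty on 6289.23.86 from Fenos: +66.5%. Applied ad valorem rate: 11.5% + 66.5% = 78%.
Duty = €272,847.00 × 78% + 2,060 × €1.33 = €215,560.46.
Total = €8,637.73 + €37,010.81 + €215,560.46 = €261,209.00.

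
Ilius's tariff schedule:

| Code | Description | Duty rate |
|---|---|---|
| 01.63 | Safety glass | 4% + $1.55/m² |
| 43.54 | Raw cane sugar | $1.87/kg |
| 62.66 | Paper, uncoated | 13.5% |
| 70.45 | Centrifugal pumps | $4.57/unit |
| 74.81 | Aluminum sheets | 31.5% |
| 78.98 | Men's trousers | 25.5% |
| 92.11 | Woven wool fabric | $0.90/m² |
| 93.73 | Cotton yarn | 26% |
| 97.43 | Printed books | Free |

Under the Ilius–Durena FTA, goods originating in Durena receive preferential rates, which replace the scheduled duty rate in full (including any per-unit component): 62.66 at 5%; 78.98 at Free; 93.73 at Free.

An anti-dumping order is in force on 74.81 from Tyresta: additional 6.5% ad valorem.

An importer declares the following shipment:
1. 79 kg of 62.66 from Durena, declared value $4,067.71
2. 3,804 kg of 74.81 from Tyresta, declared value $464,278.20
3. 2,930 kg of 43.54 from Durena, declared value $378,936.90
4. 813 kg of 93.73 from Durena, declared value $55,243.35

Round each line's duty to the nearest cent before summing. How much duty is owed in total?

Line 1 (62.66, Durena, 79 kg, $4,067.71):
Base rate for 62.66 is 13.5%.
Origin Durena qualifies under the Ilius–Durena agreement and 62.66 is covered: preferential rate 5% applies instead.
Duty = $4,067.71 × 5% = $203.39.
Line 2 (74.81, Tyresta, 3,804 kg, $464,278.20):
Base rate for 74.81 is 31.5%.
Additional duty on 74.81 from Tyresta: +6.5%. Applied ad valorem rate: 31.5% + 6.5% = 38%.
Duty = $464,278.20 × 38% = $176,425.72.
Line 3 (43.54, Durena, 2,930 kg, $378,936.90):
Base rate for 43.54 is $1.87/kg.
Origin Durena is the FTA partner but 43.54 is not on the preference list; base rate stands.
Duty = 2,930 × $1.87 = $5,479.10.
Line 4 (93.73, Durena, 813 kg, $55,243.35):
Base rate for 93.73 is 26%.
Origin Durena qualifies under the Ilius–Durena agreement and 93.73 is covered: preferential rate Free applies instead.
Duty = $55,243.35 × 0% = $0.00.
Total = $203.39 + $176,425.72 + $5,479.10 + $0.00 = $182,108.21.

$182,108.21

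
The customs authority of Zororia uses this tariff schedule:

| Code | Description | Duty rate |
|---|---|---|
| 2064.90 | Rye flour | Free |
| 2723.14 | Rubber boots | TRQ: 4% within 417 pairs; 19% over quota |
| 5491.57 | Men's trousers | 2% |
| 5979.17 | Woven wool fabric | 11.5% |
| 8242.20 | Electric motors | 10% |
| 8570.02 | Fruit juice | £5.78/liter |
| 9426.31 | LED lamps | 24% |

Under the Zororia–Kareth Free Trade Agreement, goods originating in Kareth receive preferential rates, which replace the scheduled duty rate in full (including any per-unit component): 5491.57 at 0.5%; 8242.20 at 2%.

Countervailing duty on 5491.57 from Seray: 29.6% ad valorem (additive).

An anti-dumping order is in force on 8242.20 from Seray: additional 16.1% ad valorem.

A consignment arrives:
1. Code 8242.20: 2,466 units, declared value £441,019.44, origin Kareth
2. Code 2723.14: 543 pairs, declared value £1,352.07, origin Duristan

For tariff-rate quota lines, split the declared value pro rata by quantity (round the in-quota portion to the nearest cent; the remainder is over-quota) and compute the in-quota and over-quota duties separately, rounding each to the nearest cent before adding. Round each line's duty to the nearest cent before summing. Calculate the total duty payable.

£8,921.53

Line 1 (8242.20, Kareth, 2,466 units, £441,019.44):
Base rate for 8242.20 is 10%.
Origin Kareth qualifies under the Zororia–Kareth agreement and 8242.20 is covered: preferential rate 2% applies instead.
The additional-duty order on 8242.20 targets Seray, not Kareth; it does not apply.
Duty = £441,019.44 × 2% = £8,820.39.
Line 2 (2723.14, Duristan, 543 pairs, £1,352.07):
Code 2723.14 is under a tariff-rate quota (threshold 417 pairs). In-quota: 417 pairs at 4%; over-quota: 126 pairs at 19%.
Pro-rata value split: in-quota = £1,352.07 × 417/543 = £1,038.33; over-quota = £1,352.07 − £1,038.33 = £313.74.
In-quota duty = £1,038.33 × 4% = £41.53. Over-quota duty = £313.74 × 19% = £59.61.
Line duty = £41.53 + £59.61 = £101.14.
Total = £8,820.39 + £101.14 = £8,921.53.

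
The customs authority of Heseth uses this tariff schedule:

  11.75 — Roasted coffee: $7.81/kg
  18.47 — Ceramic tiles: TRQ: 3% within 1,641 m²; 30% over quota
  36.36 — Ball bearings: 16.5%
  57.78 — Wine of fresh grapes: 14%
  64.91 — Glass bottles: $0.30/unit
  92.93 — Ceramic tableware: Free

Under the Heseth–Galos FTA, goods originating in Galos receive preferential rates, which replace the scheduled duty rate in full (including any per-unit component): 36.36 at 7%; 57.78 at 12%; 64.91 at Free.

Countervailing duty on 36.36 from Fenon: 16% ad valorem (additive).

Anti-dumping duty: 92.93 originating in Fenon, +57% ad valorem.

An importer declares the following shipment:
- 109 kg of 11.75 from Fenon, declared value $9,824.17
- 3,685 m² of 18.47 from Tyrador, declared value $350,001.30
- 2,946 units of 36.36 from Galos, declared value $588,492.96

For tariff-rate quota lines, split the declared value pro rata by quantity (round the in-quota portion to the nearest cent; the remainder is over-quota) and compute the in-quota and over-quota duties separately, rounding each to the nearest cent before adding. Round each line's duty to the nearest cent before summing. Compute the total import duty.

Line 1 (11.75, Fenon, 109 kg, $9,824.17):
Base rate for 11.75 is $7.81/kg.
Duty = 109 × $7.81 = $851.29.
Line 2 (18.47, Tyrador, 3,685 m², $350,001.30):
Code 18.47 is under a tariff-rate quota (threshold 1,641 m²). In-quota: 1,641 m² at 3%; over-quota: 2,044 m² at 30%.
Pro-rata value split: in-quota = $350,001.30 × 1,641/3,685 = $155,862.18; over-quota = $350,001.30 − $155,862.18 = $194,139.12.
In-quota duty = $155,862.18 × 3% = $4,675.87. Over-quota duty = $194,139.12 × 30% = $58,241.74.
Line duty = $4,675.87 + $58,241.74 = $62,917.61.
Line 3 (36.36, Galos, 2,946 units, $588,492.96):
Base rate for 36.36 is 16.5%.
Origin Galos qualifies under the Heseth–Galos agreement and 36.36 is covered: preferential rate 7% applies instead.
The additional-duty order on 36.36 targets Fenon, not Galos; it does not apply.
Duty = $588,492.96 × 7% = $41,194.51.
Total = $851.29 + $62,917.61 + $41,194.51 = $104,963.41.

$104,963.41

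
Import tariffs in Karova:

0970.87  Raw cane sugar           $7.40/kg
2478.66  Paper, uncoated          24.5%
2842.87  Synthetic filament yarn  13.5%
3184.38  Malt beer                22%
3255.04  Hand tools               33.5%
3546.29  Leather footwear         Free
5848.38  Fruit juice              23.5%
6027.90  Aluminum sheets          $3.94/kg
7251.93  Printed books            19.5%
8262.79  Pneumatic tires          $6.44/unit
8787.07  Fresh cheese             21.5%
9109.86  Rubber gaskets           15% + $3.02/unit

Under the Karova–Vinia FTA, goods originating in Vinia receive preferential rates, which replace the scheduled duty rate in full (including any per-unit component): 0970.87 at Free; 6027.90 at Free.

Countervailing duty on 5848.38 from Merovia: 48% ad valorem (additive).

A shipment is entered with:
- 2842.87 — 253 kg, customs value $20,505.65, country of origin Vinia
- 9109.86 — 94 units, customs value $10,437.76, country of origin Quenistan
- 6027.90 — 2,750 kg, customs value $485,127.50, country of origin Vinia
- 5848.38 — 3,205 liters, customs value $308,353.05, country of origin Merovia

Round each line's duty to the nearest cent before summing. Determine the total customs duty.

Line 1 (2842.87, Vinia, 253 kg, $20,505.65):
Base rate for 2842.87 is 13.5%.
Origin Vinia is the FTA partner but 2842.87 is not on the preference list; base rate stands.
Duty = $20,505.65 × 13.5% = $2,768.26.
Line 2 (9109.86, Quenistan, 94 units, $10,437.76):
Base rate for 9109.86 is 15% + $3.02/unit.
Duty = $10,437.76 × 15% + 94 × $3.02 = $1,849.54.
Line 3 (6027.90, Vinia, 2,750 kg, $485,127.50):
Base rate for 6027.90 is $3.94/kg.
Origin Vinia qualifies under the Karova–Vinia agreement and 6027.90 is covered: preferential rate Free applies instead.
Duty = $485,127.50 × 0% = $0.00.
Line 4 (5848.38, Merovia, 3,205 liters, $308,353.05):
Base rate for 5848.38 is 23.5%.
Additional duty on 5848.38 from Merovia: +48%. Applied ad valorem rate: 23.5% + 48% = 71.5%.
Duty = $308,353.05 × 71.5% = $220,472.43.
Total = $2,768.26 + $1,849.54 + $0.00 + $220,472.43 = $225,090.23.

$225,090.23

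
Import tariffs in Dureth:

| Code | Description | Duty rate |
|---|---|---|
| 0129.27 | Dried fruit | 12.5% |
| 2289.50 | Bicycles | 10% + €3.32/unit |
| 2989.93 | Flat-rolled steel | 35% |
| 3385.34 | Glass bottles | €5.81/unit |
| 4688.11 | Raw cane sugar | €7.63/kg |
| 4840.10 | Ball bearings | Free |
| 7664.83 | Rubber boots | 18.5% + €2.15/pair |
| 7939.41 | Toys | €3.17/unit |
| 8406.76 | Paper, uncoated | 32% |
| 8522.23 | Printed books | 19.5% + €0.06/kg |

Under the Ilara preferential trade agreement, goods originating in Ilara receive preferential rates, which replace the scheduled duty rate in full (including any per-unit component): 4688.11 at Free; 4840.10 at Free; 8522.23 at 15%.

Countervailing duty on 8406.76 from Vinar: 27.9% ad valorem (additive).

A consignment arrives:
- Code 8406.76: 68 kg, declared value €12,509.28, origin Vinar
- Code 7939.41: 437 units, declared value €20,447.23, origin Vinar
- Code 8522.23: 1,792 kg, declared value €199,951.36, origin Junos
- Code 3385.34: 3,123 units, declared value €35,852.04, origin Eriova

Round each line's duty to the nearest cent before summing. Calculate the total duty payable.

Line 1 (8406.76, Vinar, 68 kg, €12,509.28):
Base rate for 8406.76 is 32%.
Additional duty on 8406.76 from Vinar: +27.9%. Applied ad valorem rate: 32% + 27.9% = 59.9%.
Duty = €12,509.28 × 59.9% = €7,493.06.
Line 2 (7939.41, Vinar, 437 units, €20,447.23):
Base rate for 7939.41 is €3.17/unit.
Duty = 437 × €3.17 = €1,385.29.
Line 3 (8522.23, Junos, 1,792 kg, €199,951.36):
Base rate for 8522.23 is 19.5% + €0.06/kg.
8522.23 has an FTA preferential rate, but origin Junos is not Ilara; base rate stands.
Duty = €199,951.36 × 19.5% + 1,792 × €0.06 = €39,098.04.
Line 4 (3385.34, Eriova, 3,123 units, €35,852.04):
Base rate for 3385.34 is €5.81/unit.
Duty = 3,123 × €5.81 = €18,144.63.
Total = €7,493.06 + €1,385.29 + €39,098.04 + €18,144.63 = €66,121.02.

€66,121.02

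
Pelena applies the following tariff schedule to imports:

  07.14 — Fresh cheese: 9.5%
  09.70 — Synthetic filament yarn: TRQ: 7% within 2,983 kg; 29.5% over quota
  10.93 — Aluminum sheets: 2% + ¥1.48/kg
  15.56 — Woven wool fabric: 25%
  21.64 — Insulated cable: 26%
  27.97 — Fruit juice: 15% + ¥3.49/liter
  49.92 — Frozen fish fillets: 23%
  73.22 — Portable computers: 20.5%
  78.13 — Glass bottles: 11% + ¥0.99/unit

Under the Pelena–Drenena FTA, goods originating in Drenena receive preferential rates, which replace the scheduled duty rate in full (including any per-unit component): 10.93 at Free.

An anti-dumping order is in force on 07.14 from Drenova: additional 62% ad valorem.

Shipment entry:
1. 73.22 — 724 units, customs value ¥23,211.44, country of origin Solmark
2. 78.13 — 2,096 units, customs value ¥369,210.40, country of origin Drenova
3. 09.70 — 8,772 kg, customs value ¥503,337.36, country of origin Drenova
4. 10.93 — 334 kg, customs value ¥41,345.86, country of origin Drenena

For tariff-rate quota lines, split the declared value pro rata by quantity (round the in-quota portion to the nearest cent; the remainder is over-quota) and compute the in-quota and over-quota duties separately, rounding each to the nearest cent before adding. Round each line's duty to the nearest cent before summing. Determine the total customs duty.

Line 1 (73.22, Solmark, 724 units, ¥23,211.44):
Base rate for 73.22 is 20.5%.
Duty = ¥23,211.44 × 20.5% = ¥4,758.35.
Line 2 (78.13, Drenova, 2,096 units, ¥369,210.40):
Base rate for 78.13 is 11% + ¥0.99/unit.
Duty = ¥369,210.40 × 11% + 2,096 × ¥0.99 = ¥42,688.18.
Line 3 (09.70, Drenova, 8,772 kg, ¥503,337.36):
Code 09.70 is under a tariff-rate quota (threshold 2,983 kg). In-quota: 2,983 kg at 7%; over-quota: 5,789 kg at 29.5%.
Pro-rata value split: in-quota = ¥503,337.36 × 2,983/8,772 = ¥171,164.54; over-quota = ¥503,337.36 − ¥171,164.54 = ¥332,172.82.
In-quota duty = ¥171,164.54 × 7% = ¥11,981.52. Over-quota duty = ¥332,172.82 × 29.5% = ¥97,990.98.
Line duty = ¥11,981.52 + ¥97,990.98 = ¥109,972.50.
Line 4 (10.93, Drenena, 334 kg, ¥41,345.86):
Base rate for 10.93 is 2% + ¥1.48/kg.
Origin Drenena qualifies under the Pelena–Drenena agreement and 10.93 is covered: preferential rate Free applies instead.
Duty = ¥41,345.86 × 0% = ¥0.00.
Total = ¥4,758.35 + ¥42,688.18 + ¥109,972.50 + ¥0.00 = ¥157,419.03.

¥157,419.03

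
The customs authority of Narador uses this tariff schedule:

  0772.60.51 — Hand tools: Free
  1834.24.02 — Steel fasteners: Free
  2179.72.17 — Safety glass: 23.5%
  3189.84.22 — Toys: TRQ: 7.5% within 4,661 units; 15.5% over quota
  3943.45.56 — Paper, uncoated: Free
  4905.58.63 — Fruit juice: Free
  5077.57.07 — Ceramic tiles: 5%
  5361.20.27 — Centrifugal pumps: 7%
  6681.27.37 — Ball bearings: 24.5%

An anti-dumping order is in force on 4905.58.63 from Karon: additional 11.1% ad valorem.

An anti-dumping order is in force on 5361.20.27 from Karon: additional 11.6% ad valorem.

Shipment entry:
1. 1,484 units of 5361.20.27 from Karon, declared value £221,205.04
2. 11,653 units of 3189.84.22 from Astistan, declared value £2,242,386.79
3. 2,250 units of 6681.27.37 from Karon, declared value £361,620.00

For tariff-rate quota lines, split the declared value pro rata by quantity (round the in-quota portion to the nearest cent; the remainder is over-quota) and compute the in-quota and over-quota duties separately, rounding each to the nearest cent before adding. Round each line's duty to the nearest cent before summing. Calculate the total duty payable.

£405,557.70

Line 1 (5361.20.27, Karon, 1,484 units, £221,205.04):
Base rate for 5361.20.27 is 7%.
Additional duty on 5361.20.27 from Karon: +11.6%. Applied ad valorem rate: 7% + 11.6% = 18.6%.
Duty = £221,205.04 × 18.6% = £41,144.14.
Line 2 (3189.84.22, Astistan, 11,653 units, £2,242,386.79):
Code 3189.84.22 is under a tariff-rate quota (threshold 4,661 units). In-quota: 4,661 units at 7.5%; over-quota: 6,992 units at 15.5%.
Pro-rata value split: in-quota = £2,242,386.79 × 4,661/11,653 = £896,916.23; over-quota = £2,242,386.79 − £896,916.23 = £1,345,470.56.
In-quota duty = £896,916.23 × 7.5% = £67,268.72. Over-quota duty = £1,345,470.56 × 15.5% = £208,547.94.
Line duty = £67,268.72 + £208,547.94 = £275,816.66.
Line 3 (6681.27.37, Karon, 2,250 units, £361,620.00):
Base rate for 6681.27.37 is 24.5%.
Duty = £361,620.00 × 24.5% = £88,596.90.
Total = £41,144.14 + £275,816.66 + £88,596.90 = £405,557.70.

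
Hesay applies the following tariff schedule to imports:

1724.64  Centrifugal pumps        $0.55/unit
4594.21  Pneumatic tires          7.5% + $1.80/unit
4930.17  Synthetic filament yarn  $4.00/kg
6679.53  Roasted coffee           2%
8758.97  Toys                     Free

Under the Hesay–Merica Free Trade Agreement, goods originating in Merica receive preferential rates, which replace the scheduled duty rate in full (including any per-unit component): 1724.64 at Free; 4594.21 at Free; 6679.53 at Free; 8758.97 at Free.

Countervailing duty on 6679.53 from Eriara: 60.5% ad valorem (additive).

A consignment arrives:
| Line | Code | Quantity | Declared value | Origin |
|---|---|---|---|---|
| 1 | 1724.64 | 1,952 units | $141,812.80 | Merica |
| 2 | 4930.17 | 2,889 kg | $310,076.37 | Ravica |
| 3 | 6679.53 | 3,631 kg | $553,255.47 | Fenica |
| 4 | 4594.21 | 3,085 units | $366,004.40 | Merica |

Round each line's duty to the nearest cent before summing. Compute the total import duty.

$22,621.11

Line 1 (1724.64, Merica, 1,952 units, $141,812.80):
Base rate for 1724.64 is $0.55/unit.
Origin Merica qualifies under the Hesay–Merica agreement and 1724.64 is covered: preferential rate Free applies instead.
Duty = $141,812.80 × 0% = $0.00.
Line 2 (4930.17, Ravica, 2,889 kg, $310,076.37):
Base rate for 4930.17 is $4.00/kg.
Duty = 2,889 × $4.00 = $11,556.00.
Line 3 (6679.53, Fenica, 3,631 kg, $553,255.47):
Base rate for 6679.53 is 2%.
6679.53 has an FTA preferential rate, but origin Fenica is not Merica; base rate stands.
The additional-duty order on 6679.53 targets Eriara, not Fenica; it does not apply.
Duty = $553,255.47 × 2% = $11,065.11.
Line 4 (4594.21, Merica, 3,085 units, $366,004.40):
Base rate for 4594.21 is 7.5% + $1.80/unit.
Origin Merica qualifies under the Hesay–Merica agreement and 4594.21 is covered: preferential rate Free applies instead.
Duty = $366,004.40 × 0% = $0.00.
Total = $0.00 + $11,556.00 + $11,065.11 + $0.00 = $22,621.11.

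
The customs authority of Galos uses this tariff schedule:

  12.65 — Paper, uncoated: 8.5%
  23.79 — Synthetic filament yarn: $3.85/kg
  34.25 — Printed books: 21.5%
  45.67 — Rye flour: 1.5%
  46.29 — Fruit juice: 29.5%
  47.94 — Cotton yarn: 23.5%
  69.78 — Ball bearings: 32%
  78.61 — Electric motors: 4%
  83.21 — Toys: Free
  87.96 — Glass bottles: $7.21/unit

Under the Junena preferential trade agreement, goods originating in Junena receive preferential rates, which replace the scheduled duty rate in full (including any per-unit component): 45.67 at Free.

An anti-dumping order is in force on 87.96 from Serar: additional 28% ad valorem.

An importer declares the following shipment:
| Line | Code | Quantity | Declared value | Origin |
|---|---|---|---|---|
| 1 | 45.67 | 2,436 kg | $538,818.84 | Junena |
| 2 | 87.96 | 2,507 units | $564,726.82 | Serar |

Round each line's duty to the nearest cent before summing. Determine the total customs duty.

$176,198.98

Line 1 (45.67, Junena, 2,436 kg, $538,818.84):
Base rate for 45.67 is 1.5%.
Origin Junena qualifies under the Galos–Junena agreement and 45.67 is covered: preferential rate Free applies instead.
Duty = $538,818.84 × 0% = $0.00.
Line 2 (87.96, Serar, 2,507 units, $564,726.82):
Base rate for 87.96 is $7.21/unit.
Additional duty on 87.96 from Serar: +28% ad valorem. Applied ad valorem rate = 28%.
Duty = $564,726.82 × 28% + 2,507 × $7.21 = $176,198.98.
Total = $0.00 + $176,198.98 = $176,198.98.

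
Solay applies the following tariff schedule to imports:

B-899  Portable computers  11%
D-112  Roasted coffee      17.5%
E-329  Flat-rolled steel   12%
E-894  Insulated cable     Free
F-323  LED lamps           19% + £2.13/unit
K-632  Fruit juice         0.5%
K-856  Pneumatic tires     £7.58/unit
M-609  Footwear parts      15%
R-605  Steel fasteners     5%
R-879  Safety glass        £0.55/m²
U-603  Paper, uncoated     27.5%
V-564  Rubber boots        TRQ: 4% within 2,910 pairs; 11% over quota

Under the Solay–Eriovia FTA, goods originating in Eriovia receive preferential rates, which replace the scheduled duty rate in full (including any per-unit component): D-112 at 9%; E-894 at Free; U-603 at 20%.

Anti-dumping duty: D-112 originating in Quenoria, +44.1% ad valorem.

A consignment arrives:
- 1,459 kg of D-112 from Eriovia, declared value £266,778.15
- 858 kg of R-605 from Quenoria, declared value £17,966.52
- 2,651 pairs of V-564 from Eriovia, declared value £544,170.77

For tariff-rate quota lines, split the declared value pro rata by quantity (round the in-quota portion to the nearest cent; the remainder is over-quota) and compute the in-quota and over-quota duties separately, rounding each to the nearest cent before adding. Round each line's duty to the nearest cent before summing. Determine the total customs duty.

£46,675.19

Line 1 (D-112, Eriovia, 1,459 kg, £266,778.15):
Base rate for D-112 is 17.5%.
Origin Eriovia qualifies under the Solay–Eriovia agreement and D-112 is covered: preferential rate 9% applies instead.
The additional-duty order on D-112 targets Quenoria, not Eriovia; it does not apply.
Duty = £266,778.15 × 9% = £24,010.03.
Line 2 (R-605, Quenoria, 858 kg, £17,966.52):
Base rate for R-605 is 5%.
Duty = £17,966.52 × 5% = £898.33.
Line 3 (V-564, Eriovia, 2,651 pairs, £544,170.77):
Code V-564 is under a tariff-rate quota (threshold 2,910 pairs). Quantity 2,651 pairs is within the quota, so the in-quota rate 4% applies to the full value.
Duty = £544,170.77 × 4% = £21,766.83.
Total = £24,010.03 + £898.33 + £21,766.83 = £46,675.19.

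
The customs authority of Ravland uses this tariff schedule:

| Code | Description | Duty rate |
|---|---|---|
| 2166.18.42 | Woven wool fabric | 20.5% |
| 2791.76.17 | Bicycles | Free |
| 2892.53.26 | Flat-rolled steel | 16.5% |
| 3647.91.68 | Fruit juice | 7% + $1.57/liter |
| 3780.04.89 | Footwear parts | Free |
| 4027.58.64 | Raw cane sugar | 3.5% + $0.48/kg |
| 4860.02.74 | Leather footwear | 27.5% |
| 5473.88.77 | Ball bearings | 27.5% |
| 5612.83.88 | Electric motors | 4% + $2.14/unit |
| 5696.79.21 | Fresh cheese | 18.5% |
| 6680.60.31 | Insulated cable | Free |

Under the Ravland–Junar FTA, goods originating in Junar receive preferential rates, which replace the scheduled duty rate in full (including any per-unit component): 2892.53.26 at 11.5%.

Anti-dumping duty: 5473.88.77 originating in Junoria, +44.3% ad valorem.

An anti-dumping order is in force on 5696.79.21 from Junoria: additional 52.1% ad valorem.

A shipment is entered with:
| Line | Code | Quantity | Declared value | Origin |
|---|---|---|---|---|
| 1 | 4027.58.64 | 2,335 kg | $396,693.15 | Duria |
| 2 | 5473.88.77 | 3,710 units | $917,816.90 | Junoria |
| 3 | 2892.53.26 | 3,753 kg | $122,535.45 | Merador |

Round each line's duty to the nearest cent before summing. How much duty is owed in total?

Line 1 (4027.58.64, Duria, 2,335 kg, $396,693.15):
Base rate for 4027.58.64 is 3.5% + $0.48/kg.
Duty = $396,693.15 × 3.5% + 2,335 × $0.48 = $15,005.06.
Line 2 (5473.88.77, Junoria, 3,710 units, $917,816.90):
Base rate for 5473.88.77 is 27.5%.
Additional duty on 5473.88.77 from Junoria: +44.3%. Applied ad valorem rate: 27.5% + 44.3% = 71.8%.
Duty = $917,816.90 × 71.8% = $658,992.53.
Line 3 (2892.53.26, Merador, 3,753 kg, $122,535.45):
Base rate for 2892.53.26 is 16.5%.
2892.53.26 has an FTA preferential rate, but origin Merador is not Junar; base rate stands.
Duty = $122,535.45 × 16.5% = $20,218.35.
Total = $15,005.06 + $658,992.53 + $20,218.35 = $694,215.94.

$694,215.94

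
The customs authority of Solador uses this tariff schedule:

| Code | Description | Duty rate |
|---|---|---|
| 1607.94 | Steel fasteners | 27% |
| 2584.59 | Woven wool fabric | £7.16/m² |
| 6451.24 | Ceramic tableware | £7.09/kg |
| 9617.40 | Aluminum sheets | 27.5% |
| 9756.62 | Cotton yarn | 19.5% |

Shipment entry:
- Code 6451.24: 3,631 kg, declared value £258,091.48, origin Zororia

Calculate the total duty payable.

£25,743.79

Line 1 (6451.24, Zororia, 3,631 kg, £258,091.48):
Base rate for 6451.24 is £7.09/kg.
Duty = 3,631 × £7.09 = £25,743.79.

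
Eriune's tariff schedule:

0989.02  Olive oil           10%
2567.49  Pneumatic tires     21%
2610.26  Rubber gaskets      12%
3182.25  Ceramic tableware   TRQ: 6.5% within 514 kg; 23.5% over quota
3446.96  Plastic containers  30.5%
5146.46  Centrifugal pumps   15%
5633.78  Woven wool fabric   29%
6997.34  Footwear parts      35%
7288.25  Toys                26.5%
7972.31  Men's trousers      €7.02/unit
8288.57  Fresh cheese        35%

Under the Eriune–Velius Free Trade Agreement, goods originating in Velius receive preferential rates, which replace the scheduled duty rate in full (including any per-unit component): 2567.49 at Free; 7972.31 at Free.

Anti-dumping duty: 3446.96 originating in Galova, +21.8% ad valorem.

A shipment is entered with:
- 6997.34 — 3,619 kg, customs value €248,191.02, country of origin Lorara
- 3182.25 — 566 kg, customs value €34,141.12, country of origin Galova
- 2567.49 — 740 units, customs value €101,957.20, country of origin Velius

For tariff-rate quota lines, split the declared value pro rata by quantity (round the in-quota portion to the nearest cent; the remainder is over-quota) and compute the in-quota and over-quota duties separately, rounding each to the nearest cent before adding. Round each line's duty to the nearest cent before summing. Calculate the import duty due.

Line 1 (6997.34, Lorara, 3,619 kg, €248,191.02):
Base rate for 6997.34 is 35%.
Duty = €248,191.02 × 35% = €86,866.86.
Line 2 (3182.25, Galova, 566 kg, €34,141.12):
Code 3182.25 is under a tariff-rate quota (threshold 514 kg). In-quota: 514 kg at 6.5%; over-quota: 52 kg at 23.5%.
Pro-rata value split: in-quota = €34,141.12 × 514/566 = €31,004.48; over-quota = €34,141.12 − €31,004.48 = €3,136.64.
In-quota duty = €31,004.48 × 6.5% = €2,015.29. Over-quota duty = €3,136.64 × 23.5% = €737.11.
Line duty = €2,015.29 + €737.11 = €2,752.40.
Line 3 (2567.49, Velius, 740 units, €101,957.20):
Base rate for 2567.49 is 21%.
Origin Velius qualifies under the Eriune–Velius agreement and 2567.49 is covered: preferential rate Free applies instead.
Duty = €101,957.20 × 0% = €0.00.
Total = €86,866.86 + €2,752.40 + €0.00 = €89,619.26.

€89,619.26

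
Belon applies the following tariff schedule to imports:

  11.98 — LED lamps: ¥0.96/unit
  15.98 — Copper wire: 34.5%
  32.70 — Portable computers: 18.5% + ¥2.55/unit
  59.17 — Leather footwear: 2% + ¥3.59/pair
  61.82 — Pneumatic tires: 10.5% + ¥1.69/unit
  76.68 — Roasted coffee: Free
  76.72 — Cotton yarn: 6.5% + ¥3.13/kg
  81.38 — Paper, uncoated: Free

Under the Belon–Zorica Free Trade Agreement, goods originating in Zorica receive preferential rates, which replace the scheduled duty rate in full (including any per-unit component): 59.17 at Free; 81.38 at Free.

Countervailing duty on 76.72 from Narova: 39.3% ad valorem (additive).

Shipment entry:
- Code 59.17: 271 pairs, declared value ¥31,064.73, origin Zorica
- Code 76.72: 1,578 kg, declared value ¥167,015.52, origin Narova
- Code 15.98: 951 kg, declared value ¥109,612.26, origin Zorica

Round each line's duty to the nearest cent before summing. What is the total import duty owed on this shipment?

¥119,248.48

Line 1 (59.17, Zorica, 271 pairs, ¥31,064.73):
Base rate for 59.17 is 2% + ¥3.59/pair.
Origin Zorica qualifies under the Belon–Zorica agreement and 59.17 is covered: preferential rate Free applies instead.
Duty = ¥31,064.73 × 0% = ¥0.00.
Line 2 (76.72, Narova, 1,578 kg, ¥167,015.52):
Base rate for 76.72 is 6.5% + ¥3.13/kg.
Additional duty on 76.72 from Narova: +39.3%. Applied ad valorem rate: 6.5% + 39.3% = 45.8%.
Duty = ¥167,015.52 × 45.8% + 1,578 × ¥3.13 = ¥81,432.25.
Line 3 (15.98, Zorica, 951 kg, ¥109,612.26):
Base rate for 15.98 is 34.5%.
Origin Zorica is the FTA partner but 15.98 is not on the preference list; base rate stands.
Duty = ¥109,612.26 × 34.5% = ¥37,816.23.
Total = ¥0.00 + ¥81,432.25 + ¥37,816.23 = ¥119,248.48.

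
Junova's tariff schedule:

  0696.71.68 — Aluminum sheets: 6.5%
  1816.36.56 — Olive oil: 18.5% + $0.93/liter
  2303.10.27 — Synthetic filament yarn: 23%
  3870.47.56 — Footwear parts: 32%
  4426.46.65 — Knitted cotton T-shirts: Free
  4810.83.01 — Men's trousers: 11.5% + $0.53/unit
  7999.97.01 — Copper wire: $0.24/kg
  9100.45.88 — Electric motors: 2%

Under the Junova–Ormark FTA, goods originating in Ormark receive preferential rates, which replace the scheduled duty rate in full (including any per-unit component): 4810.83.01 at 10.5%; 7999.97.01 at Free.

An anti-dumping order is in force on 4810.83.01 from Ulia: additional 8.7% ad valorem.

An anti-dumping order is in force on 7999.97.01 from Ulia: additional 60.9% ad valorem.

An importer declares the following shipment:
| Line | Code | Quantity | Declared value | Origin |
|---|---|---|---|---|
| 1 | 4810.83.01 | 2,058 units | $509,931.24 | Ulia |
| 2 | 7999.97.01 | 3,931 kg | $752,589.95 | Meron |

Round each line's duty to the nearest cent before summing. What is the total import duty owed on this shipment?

Line 1 (4810.83.01, Ulia, 2,058 units, $509,931.24):
Base rate for 4810.83.01 is 11.5% + $0.53/unit.
4810.83.01 has an FTA preferential rate, but origin Ulia is not Ormark; base rate stands.
Additional duty on 4810.83.01 from Ulia: +8.7%. Applied ad valorem rate: 11.5% + 8.7% = 20.2%.
Duty = $509,931.24 × 20.2% + 2,058 × $0.53 = $104,096.85.
Line 2 (7999.97.01, Meron, 3,931 kg, $752,589.95):
Base rate for 7999.97.01 is $0.24/kg.
7999.97.01 has an FTA preferential rate, but origin Meron is not Ormark; base rate stands.
The additional-duty order on 7999.97.01 targets Ulia, not Meron; it does not apply.
Duty = 3,931 × $0.24 = $943.44.
Total = $104,096.85 + $943.44 = $105,040.29.

$105,040.29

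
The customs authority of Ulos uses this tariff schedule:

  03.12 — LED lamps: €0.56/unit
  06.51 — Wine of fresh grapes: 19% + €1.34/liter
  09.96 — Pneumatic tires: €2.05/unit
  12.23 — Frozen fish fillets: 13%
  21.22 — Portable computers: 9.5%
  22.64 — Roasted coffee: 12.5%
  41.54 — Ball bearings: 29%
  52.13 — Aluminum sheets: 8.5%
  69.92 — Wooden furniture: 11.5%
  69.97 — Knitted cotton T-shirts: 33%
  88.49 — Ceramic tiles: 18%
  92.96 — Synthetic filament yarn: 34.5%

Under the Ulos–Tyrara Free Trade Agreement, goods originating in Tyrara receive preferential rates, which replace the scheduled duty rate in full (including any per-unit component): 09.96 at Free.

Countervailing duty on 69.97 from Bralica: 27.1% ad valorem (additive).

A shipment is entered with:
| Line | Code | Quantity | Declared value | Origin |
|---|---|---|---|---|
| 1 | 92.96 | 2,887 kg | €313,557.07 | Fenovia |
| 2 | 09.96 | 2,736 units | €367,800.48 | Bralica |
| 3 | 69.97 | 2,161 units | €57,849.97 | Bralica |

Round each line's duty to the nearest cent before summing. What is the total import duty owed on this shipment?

€148,553.82

Line 1 (92.96, Fenovia, 2,887 kg, €313,557.07):
Base rate for 92.96 is 34.5%.
Duty = €313,557.07 × 34.5% = €108,177.19.
Line 2 (09.96, Bralica, 2,736 units, €367,800.48):
Base rate for 09.96 is €2.05/unit.
09.96 has an FTA preferential rate, but origin Bralica is not Tyrara; base rate stands.
Duty = 2,736 × €2.05 = €5,608.80.
Line 3 (69.97, Bralica, 2,161 units, €57,849.97):
Base rate for 69.97 is 33%.
Additional duty on 69.97 from Bralica: +27.1%. Applied ad valorem rate: 33% + 27.1% = 60.1%.
Duty = €57,849.97 × 60.1% = €34,767.83.
Total = €108,177.19 + €5,608.80 + €34,767.83 = €148,553.82.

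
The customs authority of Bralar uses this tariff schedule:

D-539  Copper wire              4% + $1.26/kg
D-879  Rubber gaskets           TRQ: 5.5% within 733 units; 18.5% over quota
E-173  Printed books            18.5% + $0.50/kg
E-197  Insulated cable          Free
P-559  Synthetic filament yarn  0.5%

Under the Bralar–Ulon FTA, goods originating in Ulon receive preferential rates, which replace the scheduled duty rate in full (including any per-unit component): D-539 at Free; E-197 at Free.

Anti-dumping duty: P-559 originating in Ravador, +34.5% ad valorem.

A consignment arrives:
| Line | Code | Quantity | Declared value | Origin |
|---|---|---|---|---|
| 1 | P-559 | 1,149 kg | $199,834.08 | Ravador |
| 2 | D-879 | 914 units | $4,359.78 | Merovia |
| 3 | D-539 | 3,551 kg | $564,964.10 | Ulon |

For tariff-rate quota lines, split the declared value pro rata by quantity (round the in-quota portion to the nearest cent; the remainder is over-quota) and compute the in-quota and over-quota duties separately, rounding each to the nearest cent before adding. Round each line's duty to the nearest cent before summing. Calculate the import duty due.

$70,293.95

Line 1 (P-559, Ravador, 1,149 kg, $199,834.08):
Base rate for P-559 is 0.5%.
Additional duty on P-559 from Ravador: +34.5%. Applied ad valorem rate: 0.5% + 34.5% = 35%.
Duty = $199,834.08 × 35% = $69,941.93.
Line 2 (D-879, Merovia, 914 units, $4,359.78):
Code D-879 is under a tariff-rate quota (threshold 733 units). In-quota: 733 units at 5.5%; over-quota: 181 units at 18.5%.
Pro-rata value split: in-quota = $4,359.78 × 733/914 = $3,496.41; over-quota = $4,359.78 − $3,496.41 = $863.37.
In-quota duty = $3,496.41 × 5.5% = $192.30. Over-quota duty = $863.37 × 18.5% = $159.72.
Line duty = $192.30 + $159.72 = $352.02.
Line 3 (D-539, Ulon, 3,551 kg, $564,964.10):
Base rate for D-539 is 4% + $1.26/kg.
Origin Ulon qualifies under the Bralar–Ulon agreement and D-539 is covered: preferential rate Free applies instead.
Duty = $564,964.10 × 0% = $0.00.
Total = $69,941.93 + $352.02 + $0.00 = $70,293.95.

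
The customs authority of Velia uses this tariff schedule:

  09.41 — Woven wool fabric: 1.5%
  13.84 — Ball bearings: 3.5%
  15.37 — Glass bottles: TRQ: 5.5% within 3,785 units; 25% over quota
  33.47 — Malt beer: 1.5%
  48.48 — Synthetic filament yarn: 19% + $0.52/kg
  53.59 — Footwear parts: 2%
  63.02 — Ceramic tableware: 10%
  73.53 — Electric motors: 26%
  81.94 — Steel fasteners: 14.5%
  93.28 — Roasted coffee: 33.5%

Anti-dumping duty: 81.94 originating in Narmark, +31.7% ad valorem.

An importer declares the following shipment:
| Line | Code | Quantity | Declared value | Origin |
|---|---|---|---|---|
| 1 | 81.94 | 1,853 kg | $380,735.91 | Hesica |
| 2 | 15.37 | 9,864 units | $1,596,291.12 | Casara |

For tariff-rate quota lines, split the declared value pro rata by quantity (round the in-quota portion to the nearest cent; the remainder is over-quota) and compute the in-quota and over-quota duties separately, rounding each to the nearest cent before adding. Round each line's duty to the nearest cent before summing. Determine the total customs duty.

Line 1 (81.94, Hesica, 1,853 kg, $380,735.91):
Base rate for 81.94 is 14.5%.
The additional-duty order on 81.94 targets Narmark, not Hesica; it does not apply.
Duty = $380,735.91 × 14.5% = $55,206.71.
Line 2 (15.37, Casara, 9,864 units, $1,596,291.12):
Code 15.37 is under a tariff-rate quota (threshold 3,785 units). In-quota: 3,785 units at 5.5%; over-quota: 6,079 units at 25%.
Pro-rata value split: in-quota = $1,596,291.12 × 3,785/9,864 = $612,526.55; over-quota = $1,596,291.12 − $612,526.55 = $983,764.57.
In-quota duty = $612,526.55 × 5.5% = $33,688.96. Over-quota duty = $983,764.57 × 25% = $245,941.14.
Line duty = $33,688.96 + $245,941.14 = $279,630.10.
Total = $55,206.71 + $279,630.10 = $334,836.81.

$334,836.81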